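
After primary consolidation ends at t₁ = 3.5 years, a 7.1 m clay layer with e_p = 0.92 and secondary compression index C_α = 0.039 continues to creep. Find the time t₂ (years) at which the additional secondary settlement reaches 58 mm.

S_s = C_α·H/(1+e_p)·log₁₀(t₂/t₁) ⇒ log₁₀(t₂/t₁) = S_s·(1+e_p)/(C_α·H).
log₁₀(t₂/t₁) = 0.058 × (1+0.92) / (0.039×7.1) = 0.4022
t₂ = t₁ × 10^0.4022 = 3.5 × 2.524 = 8.836 years

t₂ ≈ 8.84 years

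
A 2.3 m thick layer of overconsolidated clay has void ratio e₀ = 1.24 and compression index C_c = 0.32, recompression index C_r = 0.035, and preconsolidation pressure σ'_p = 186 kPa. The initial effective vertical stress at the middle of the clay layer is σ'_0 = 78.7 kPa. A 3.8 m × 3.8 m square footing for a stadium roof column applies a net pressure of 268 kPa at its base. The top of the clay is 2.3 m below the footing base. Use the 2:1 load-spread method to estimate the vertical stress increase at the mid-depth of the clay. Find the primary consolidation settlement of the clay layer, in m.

S_c ≈ 0.0103 m

Mid-depth of clay below the footing base: z = 2.3 + 2.3/2 = 3.45 m.
Stress increase at mid-clay by the 2:1 spreading method:
Δσ = qBL/((B+z)(L+z)) = 268×3.8×3.8/((3.8+3.45)(3.8+3.45)) = 73.625 kPa
Final effective stress: σ'_f = 78.7 + 73.625 = 152.32 kPa.
σ'_f = 152.32 ≤ σ'_p = 186 kPa, so the clay remains overconsolidated and only the recompression index applies:
S_c = C_r·H/(1+e₀)·log₁₀(σ'_f/σ'_0) = 0.035×2.3/2.24×log₁₀(152.32/78.7)
    = 0.035938 × 0.28678 = 0.01031 m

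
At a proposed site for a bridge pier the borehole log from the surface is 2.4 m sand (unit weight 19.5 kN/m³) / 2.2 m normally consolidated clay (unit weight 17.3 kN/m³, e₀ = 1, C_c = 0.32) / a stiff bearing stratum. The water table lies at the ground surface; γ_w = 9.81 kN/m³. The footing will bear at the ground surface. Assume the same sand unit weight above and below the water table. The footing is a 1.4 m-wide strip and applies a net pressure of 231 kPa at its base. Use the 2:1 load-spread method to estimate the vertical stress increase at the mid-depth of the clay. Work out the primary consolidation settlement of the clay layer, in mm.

S_c ≈ 173 mm

Mid-depth of clay below the ground surface: z = 2.4 + 2.2/2 = 3.5 m.
Total vertical stress at mid-clay: σ_v = 19.5×2.4 + 17.3×1.1 = 65.83 kPa.
Pore pressure: u = 9.81×(3.5 − 0) = 34.335 kPa.
Initial effective stress: σ'_0 = σ_v − u = 65.83 − 34.335 = 31.495 kPa.
Stress increase at mid-clay by the 2:1 spreading method:
Δσ = qB/(B+z) = 231×1.4/(1.4+3.5) = 66 kPa
Final effective stress: σ'_f = σ'_0 + Δσ = 31.495 + 66 = 97.495 kPa.
Normally consolidated clay, so the full stress increment lies on the virgin compression line:
S_c = C_c·H/(1+e₀)·log₁₀(σ'_f/σ'_0) = 0.32×2.2/(1+1)×log₁₀(97.495/31.495)
    = 0.352 × 0.49074 = 0.1727 m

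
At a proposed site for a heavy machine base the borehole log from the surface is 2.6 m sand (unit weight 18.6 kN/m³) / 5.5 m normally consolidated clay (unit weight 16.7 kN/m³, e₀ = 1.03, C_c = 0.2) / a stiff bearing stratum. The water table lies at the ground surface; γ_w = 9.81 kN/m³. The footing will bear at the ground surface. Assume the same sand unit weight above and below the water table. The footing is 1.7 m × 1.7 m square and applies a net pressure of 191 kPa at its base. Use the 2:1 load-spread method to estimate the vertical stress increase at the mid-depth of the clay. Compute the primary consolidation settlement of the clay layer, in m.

S_c ≈ 0.0554 m

Mid-depth of clay below the ground surface: z = 2.6 + 5.5/2 = 5.35 m.
Total vertical stress at mid-clay: σ_v = 18.6×2.6 + 16.7×2.75 = 94.285 kPa.
Pore pressure: u = 9.81×(5.35 − 0) = 52.483 kPa.
Initial effective stress: σ'_0 = σ_v − u = 94.285 − 52.483 = 41.802 kPa.
Stress increase at mid-clay by the 2:1 spreading method:
Δσ = qBL/((B+z)(L+z)) = 191×1.7×1.7/((1.7+5.35)(1.7+5.35)) = 11.106 kPa
Final effective stress: σ'_f = σ'_0 + Δσ = 41.802 + 11.106 = 52.908 kPa.
Normally consolidated clay, so the full stress increment lies on the virgin compression line:
S_c = C_c·H/(1+e₀)·log₁₀(σ'_f/σ'_0) = 0.2×5.5/(1+1.03)×log₁₀(52.908/41.802)
    = 0.54187 × 0.10232 = 0.05544 m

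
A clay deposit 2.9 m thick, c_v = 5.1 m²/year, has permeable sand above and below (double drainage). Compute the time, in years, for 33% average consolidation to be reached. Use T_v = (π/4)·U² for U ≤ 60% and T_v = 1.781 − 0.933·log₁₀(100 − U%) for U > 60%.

t ≈ 0.0353 years

Drainage path length: H_d = H/2 = 1.45 m (double drainage).
U ≤ 60%: T_v = (π/4)·U² = (π/4)×0.33² = 0.08553.
t = T_v·H_d²/c_v = 0.08553×1.45²/5.1 = 0.03526 years.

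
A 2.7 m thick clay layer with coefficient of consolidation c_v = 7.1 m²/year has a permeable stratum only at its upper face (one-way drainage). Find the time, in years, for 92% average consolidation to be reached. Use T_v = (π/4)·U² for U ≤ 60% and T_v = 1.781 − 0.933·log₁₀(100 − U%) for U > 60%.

t ≈ 0.964 years

Drainage path length: H_d = H = 2.7 m (single drainage).
U > 60%: T_v = 1.781 − 0.933·log₁₀(100 − 92) = 0.93842.
t = T_v·H_d²/c_v = 0.93842×2.7²/7.1 = 0.9635 years.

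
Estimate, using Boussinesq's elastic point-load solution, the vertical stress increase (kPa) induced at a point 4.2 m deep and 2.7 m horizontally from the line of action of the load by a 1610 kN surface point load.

Δσ_z ≈ 18.4 kPa

Boussinesq vertical stress below a point load on an elastic half-space:
Δσ_z = 3P/(2πz²) · [1 + (r/z)²]^(−5/2)
r/z = 2.7/4.2 = 0.64286; [1+(r/z)²]^(−5/2) = 0.42115.
Δσ_z = 3×1610/(2π×4.2²) × 0.42115 = 43.578 × 0.42115 = 18.35 kPa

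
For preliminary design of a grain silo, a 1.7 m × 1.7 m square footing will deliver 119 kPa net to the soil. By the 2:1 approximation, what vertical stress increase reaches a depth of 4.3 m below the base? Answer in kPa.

By the 2:1 method the load spreads at 1 horizontal : 2 vertical, so at depth z the loaded area has grown by z in each plan dimension:
Δσ = qBL/((B+z)(L+z)) = 119×1.7×1.7/((1.7+4.3)(1.7+4.3)) = 9.5531 kPa

Δσ_z ≈ 9.55 kPa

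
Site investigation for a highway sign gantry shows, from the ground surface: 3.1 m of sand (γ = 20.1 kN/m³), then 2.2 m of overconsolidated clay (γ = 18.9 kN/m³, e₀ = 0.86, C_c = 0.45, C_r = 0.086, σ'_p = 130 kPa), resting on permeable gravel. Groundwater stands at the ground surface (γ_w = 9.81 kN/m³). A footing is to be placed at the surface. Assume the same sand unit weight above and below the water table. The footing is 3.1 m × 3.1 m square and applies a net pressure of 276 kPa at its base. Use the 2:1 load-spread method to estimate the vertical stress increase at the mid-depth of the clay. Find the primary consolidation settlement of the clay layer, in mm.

Mid-depth of clay below the ground surface: z = 3.1 + 2.2/2 = 4.2 m.
Total vertical stress at mid-clay: σ_v = 20.1×3.1 + 18.9×1.1 = 83.1 kPa.
Pore pressure: u = 9.81×(4.2 − 0) = 41.202 kPa.
Initial effective stress: σ'_0 = σ_v − u = 83.1 − 41.202 = 41.898 kPa.
Stress increase at mid-clay by the 2:1 spreading method:
Δσ = qBL/((B+z)(L+z)) = 276×3.1×3.1/((3.1+4.2)(3.1+4.2)) = 49.772 kPa
Final effective stress: σ'_f = 41.898 + 49.772 = 91.67 kPa.
σ'_f = 91.67 ≤ σ'_p = 130 kPa, so the clay remains overconsolidated and only the recompression index applies:
S_c = C_r·H/(1+e₀)·log₁₀(σ'_f/σ'_0) = 0.086×2.2/1.86×log₁₀(91.67/41.898)
    = 0.10172 × 0.34003 = 0.03459 m

S_c ≈ 34.6 mm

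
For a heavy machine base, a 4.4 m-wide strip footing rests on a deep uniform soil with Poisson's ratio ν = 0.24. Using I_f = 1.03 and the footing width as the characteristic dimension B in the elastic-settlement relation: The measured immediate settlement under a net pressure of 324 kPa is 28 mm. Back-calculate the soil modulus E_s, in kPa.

S_e = q·B·(1−ν²)/E_s · I_f  ⇒  E_s = q·B·(1−ν²)·I_f / S_e.
E_s = 324 × 4.4 × 0.9424 × 1.03 / 0.028 = 49420 kPa

E_s ≈ 49400 kPa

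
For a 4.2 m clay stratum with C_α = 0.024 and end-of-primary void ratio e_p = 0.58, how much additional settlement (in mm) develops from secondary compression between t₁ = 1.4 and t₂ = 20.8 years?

Secondary compression: S_s = C_α·H/(1+e_p)·log₁₀(t₂/t₁)
S_s = 0.024×4.2/(1+0.58)×log₁₀(20.8/1.4)
    = 0.0638 × 1.172 = 0.07477 m

S_s ≈ 74.8 mm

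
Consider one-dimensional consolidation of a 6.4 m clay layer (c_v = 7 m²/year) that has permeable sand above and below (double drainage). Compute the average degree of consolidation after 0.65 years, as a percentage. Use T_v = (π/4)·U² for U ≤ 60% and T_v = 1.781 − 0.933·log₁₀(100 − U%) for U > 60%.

Drainage path length: H_d = H/2 = 3.2 m (double drainage).
T_v = c_v·t/H_d² = 7×0.65/3.2² = 0.44434.
T_v = 0.44434 corresponds to the U > 60% branch:
U = 1 − 10^((1.781 − T_v)/0.933)/100 = 0.7292

U ≈ 72.9 %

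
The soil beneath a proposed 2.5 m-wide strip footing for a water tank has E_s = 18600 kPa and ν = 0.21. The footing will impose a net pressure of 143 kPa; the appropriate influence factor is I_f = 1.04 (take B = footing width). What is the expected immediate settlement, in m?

S_e ≈ 0.0191 m

Immediate (elastic) settlement: S_e = q·B·(1−ν²)/E_s · I_f.
S_e = 143 × 2.5 × (1 − 0.21²) / 18600 × 1.04
    = 143 × 2.5 × 0.9559 / 18600 × 1.04
    = 0.01911 m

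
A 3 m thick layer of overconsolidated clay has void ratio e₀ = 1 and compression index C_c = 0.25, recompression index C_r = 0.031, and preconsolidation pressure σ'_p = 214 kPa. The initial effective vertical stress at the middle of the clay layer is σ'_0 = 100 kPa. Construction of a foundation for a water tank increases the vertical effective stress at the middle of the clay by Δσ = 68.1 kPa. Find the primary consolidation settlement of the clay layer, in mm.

S_c ≈ 10.5 mm

Final effective stress: σ'_f = 100 + 68.1 = 168.1 kPa.
σ'_f = 168.1 ≤ σ'_p = 214 kPa, so the clay remains overconsolidated and only the recompression index applies:
S_c = C_r·H/(1+e₀)·log₁₀(σ'_f/σ'_0) = 0.031×3/2×log₁₀(168.1/100)
    = 0.0465 × 0.22557 = 0.01049 m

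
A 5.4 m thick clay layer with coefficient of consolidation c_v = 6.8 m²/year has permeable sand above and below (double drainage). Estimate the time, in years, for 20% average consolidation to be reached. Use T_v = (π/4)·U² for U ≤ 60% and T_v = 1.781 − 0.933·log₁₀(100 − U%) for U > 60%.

t ≈ 0.0337 years

Drainage path length: H_d = H/2 = 2.7 m (double drainage).
U ≤ 60%: T_v = (π/4)·U² = (π/4)×0.2² = 0.031416.
t = T_v·H_d²/c_v = 0.031416×2.7²/6.8 = 0.03368 years.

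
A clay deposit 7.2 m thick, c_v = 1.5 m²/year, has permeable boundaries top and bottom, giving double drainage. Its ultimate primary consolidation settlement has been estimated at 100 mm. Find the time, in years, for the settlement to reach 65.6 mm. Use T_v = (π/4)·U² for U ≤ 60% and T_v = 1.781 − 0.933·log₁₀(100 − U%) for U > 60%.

t ≈ 3 years

Drainage path length: H_d = H/2 = 3.6 m (double drainage).
U = S(t)/S_ult = 65.6/100 = 0.656.
U > 60%: T_v = 1.781 − 0.933·log₁₀(100 − 65.6) = 0.34739.
t = T_v·H_d²/c_v = 0.34739×3.6²/1.5 = 3.001 years.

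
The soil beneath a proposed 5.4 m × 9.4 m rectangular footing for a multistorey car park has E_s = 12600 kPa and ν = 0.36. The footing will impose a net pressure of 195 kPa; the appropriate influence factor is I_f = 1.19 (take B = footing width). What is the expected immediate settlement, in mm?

Immediate (elastic) settlement: S_e = q·B·(1−ν²)/E_s · I_f.
S_e = 195 × 5.4 × (1 − 0.36²) / 12600 × 1.19
    = 195 × 5.4 × 0.8704 / 12600 × 1.19
    = 0.08656 m = 86.56 mm

S_e ≈ 86.6 mm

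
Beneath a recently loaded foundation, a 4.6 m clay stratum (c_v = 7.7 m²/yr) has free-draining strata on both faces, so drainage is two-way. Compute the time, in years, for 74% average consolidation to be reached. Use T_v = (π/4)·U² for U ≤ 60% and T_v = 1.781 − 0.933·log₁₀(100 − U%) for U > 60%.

Drainage path length: H_d = H/2 = 2.3 m (double drainage).
U > 60%: T_v = 1.781 − 0.933·log₁₀(100 − 74) = 0.46083.
t = T_v·H_d²/c_v = 0.46083×2.3²/7.7 = 0.3166 years.

t ≈ 0.317 years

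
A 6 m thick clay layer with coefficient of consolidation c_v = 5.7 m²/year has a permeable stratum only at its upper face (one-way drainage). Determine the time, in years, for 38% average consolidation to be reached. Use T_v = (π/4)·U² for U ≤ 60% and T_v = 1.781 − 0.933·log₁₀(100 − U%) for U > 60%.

t ≈ 0.716 years

Drainage path length: H_d = H = 6 m (single drainage).
U ≤ 60%: T_v = (π/4)·U² = (π/4)×0.38² = 0.11341.
t = T_v·H_d²/c_v = 0.11341×6²/5.7 = 0.7163 years.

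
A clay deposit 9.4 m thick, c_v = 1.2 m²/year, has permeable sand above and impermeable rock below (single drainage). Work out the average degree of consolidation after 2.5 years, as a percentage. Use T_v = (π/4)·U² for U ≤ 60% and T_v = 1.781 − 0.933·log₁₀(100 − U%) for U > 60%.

U ≈ 20.8 %

Drainage path length: H_d = H = 9.4 m (single drainage).
T_v = c_v·t/H_d² = 1.2×2.5/9.4² = 0.033952.
T_v = 0.033952 corresponds to the U ≤ 60% branch:
U = √(4T_v/π) = 0.2079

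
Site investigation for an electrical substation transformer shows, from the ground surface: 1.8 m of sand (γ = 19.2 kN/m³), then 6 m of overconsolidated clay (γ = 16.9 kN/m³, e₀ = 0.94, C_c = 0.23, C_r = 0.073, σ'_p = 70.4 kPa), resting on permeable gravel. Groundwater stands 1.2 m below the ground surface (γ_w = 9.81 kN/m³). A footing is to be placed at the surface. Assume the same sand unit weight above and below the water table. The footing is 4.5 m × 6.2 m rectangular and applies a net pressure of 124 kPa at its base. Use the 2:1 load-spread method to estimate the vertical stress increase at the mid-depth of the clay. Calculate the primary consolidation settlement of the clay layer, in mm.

Mid-depth of clay below the ground surface: z = 1.8 + 6/2 = 4.8 m.
Total vertical stress at mid-clay: σ_v = 19.2×1.8 + 16.9×3 = 85.26 kPa.
Pore pressure: u = 9.81×(4.8 − 1.2) = 35.316 kPa.
Initial effective stress: σ'_0 = σ_v − u = 85.26 − 35.316 = 49.944 kPa.
Stress increase at mid-clay by the 2:1 spreading method:
Δσ = qBL/((B+z)(L+z)) = 124×4.5×6.2/((4.5+4.8)(6.2+4.8)) = 33.818 kPa
Final effective stress: σ'_f = 49.944 + 33.818 = 83.762 kPa.
σ'_f = 83.762 > σ'_p = 70.4 kPa, so the stress path crosses the preconsolidation pressure — recompression up to σ'_p, then virgin compression beyond:
S_c = H/(1+e₀)·[C_r·log₁₀(σ'_p/σ'_0) + C_c·log₁₀(σ'_f/σ'_p)]
    = 6/1.94 × [0.073×log₁₀(70.4/49.944) + 0.23×log₁₀(83.762/70.4)]
    = 3.0928 × [0.010884 + 0.017359] = 0.08735 m

S_c ≈ 87.3 mm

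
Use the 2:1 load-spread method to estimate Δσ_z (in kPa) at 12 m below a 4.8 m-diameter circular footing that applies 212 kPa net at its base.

Δσ_z ≈ 17.3 kPa

By the 2:1 method the load spreads at 1 horizontal : 2 vertical, so at depth z the loaded area has grown by z in each plan dimension:
Δσ ≈ qD²/(D+z)² = 212×4.8²/(4.8+12)² = 17.306 kPa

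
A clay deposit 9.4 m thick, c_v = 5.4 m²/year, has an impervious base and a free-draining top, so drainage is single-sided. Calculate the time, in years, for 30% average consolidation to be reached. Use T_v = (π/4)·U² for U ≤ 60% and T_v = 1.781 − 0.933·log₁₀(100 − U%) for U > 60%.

Drainage path length: H_d = H = 9.4 m (single drainage).
U ≤ 60%: T_v = (π/4)·U² = (π/4)×0.3² = 0.070686.
t = T_v·H_d²/c_v = 0.070686×9.4²/5.4 = 1.157 years.

t ≈ 1.16 years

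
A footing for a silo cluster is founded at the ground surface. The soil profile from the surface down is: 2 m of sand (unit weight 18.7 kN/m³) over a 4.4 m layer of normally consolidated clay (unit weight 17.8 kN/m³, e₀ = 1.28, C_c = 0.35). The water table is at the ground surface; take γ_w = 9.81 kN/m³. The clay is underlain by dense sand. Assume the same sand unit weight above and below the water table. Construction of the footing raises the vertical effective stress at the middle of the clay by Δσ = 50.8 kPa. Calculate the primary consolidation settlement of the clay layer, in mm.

Mid-depth of clay below the ground surface: z = 2 + 4.4/2 = 4.2 m.
Total vertical stress at mid-clay: σ_v = 18.7×2 + 17.8×2.2 = 76.56 kPa.
Pore pressure: u = 9.81×(4.2 − 0) = 41.202 kPa.
Initial effective stress: σ'_0 = σ_v − u = 76.56 − 41.202 = 35.358 kPa.
Final effective stress: σ'_f = σ'_0 + Δσ = 35.358 + 50.8 = 86.158 kPa.
Normally consolidated clay, so the full stress increment lies on the virgin compression line:
S_c = C_c·H/(1+e₀)·log₁₀(σ'_f/σ'_0) = 0.35×4.4/(1+1.28)×log₁₀(86.158/35.358)
    = 0.67544 × 0.38681 = 0.2613 m

S_c ≈ 261 mm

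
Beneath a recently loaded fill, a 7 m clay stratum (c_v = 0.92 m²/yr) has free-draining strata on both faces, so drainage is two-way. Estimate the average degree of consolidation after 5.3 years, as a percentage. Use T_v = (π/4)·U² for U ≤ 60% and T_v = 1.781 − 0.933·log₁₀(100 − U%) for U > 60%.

U ≈ 69.6 %

Drainage path length: H_d = H/2 = 3.5 m (double drainage).
T_v = c_v·t/H_d² = 0.92×5.3/3.5² = 0.39804.
T_v = 0.39804 corresponds to the U > 60% branch:
U = 1 − 10^((1.781 − T_v)/0.933)/100 = 0.6964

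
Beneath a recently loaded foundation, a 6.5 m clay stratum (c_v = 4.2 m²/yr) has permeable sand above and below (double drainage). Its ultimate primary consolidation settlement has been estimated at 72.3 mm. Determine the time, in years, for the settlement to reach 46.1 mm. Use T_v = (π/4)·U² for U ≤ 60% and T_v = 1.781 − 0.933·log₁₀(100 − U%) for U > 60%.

t ≈ 0.821 years

Drainage path length: H_d = H/2 = 3.25 m (double drainage).
U = S(t)/S_ult = 46.1/72.3 = 0.6376.
U > 60%: T_v = 1.781 − 0.933·log₁₀(100 − 63.762) = 0.3263.
t = T_v·H_d²/c_v = 0.3263×3.25²/4.2 = 0.8206 years.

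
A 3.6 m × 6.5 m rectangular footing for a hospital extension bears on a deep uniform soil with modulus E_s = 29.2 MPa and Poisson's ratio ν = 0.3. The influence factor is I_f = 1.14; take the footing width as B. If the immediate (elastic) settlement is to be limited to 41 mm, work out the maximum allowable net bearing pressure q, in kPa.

q ≈ 321 kPa

E_s = 29.2 MPa = 29200 kPa.
S_e = q·B·(1−ν²)/E_s · I_f  ⇒  q = S_e·E_s / (B·(1−ν²)·I_f).
q = 0.041 × 29200 / (3.6 × 0.91 × 1.14) = 320.6 kPa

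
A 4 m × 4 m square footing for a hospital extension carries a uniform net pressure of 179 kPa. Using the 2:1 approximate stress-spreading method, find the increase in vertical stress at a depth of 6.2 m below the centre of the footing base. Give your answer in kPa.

Δσ_z ≈ 27.5 kPa

By the 2:1 method the load spreads at 1 horizontal : 2 vertical, so at depth z the loaded area has grown by z in each plan dimension:
Δσ = qBL/((B+z)(L+z)) = 179×4×4/((4+6.2)(4+6.2)) = 27.528 kPa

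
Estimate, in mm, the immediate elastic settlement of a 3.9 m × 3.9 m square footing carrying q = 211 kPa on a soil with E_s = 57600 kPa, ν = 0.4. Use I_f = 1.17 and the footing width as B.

S_e ≈ 14 mm

Immediate (elastic) settlement: S_e = q·B·(1−ν²)/E_s · I_f.
S_e = 211 × 3.9 × (1 − 0.4²) / 57600 × 1.17
    = 211 × 3.9 × 0.84 / 57600 × 1.17
    = 0.01404 m = 14.04 mm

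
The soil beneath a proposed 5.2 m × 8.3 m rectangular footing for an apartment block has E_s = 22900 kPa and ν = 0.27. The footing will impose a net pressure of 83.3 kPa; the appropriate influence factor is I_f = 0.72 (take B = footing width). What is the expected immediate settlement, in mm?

S_e ≈ 12.6 mm

Immediate (elastic) settlement: S_e = q·B·(1−ν²)/E_s · I_f.
S_e = 83.3 × 5.2 × (1 − 0.27²) / 22900 × 0.72
    = 83.3 × 5.2 × 0.9271 / 22900 × 0.72
    = 0.01263 m = 12.63 mm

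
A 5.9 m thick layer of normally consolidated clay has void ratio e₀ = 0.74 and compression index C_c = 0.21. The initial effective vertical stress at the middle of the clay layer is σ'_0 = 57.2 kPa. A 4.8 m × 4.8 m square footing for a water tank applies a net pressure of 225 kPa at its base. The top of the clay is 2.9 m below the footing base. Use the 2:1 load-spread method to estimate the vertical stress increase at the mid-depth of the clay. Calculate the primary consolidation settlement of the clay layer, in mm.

S_c ≈ 182 mm

Mid-depth of clay below the footing base: z = 2.9 + 5.9/2 = 5.85 m.
Stress increase at mid-clay by the 2:1 spreading method:
Δσ = qBL/((B+z)(L+z)) = 225×4.8×4.8/((4.8+5.85)(4.8+5.85)) = 45.705 kPa
Final effective stress: σ'_f = σ'_0 + Δσ = 57.2 + 45.705 = 102.91 kPa.
Normally consolidated clay, so the full stress increment lies on the virgin compression line:
S_c = C_c·H/(1+e₀)·log₁₀(σ'_f/σ'_0) = 0.21×5.9/(1+0.74)×log₁₀(102.91/57.2)
    = 0.71207 × 0.25506 = 0.1816 m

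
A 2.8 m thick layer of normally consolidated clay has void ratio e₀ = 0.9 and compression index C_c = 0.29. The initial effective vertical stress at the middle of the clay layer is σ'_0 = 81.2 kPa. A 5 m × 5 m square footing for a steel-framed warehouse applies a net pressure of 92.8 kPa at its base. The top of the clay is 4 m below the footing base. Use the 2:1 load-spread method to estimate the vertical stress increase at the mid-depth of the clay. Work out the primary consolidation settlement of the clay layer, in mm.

S_c ≈ 43.5 mm

Mid-depth of clay below the footing base: z = 4 + 2.8/2 = 5.4 m.
Stress increase at mid-clay by the 2:1 spreading method:
Δσ = qBL/((B+z)(L+z)) = 92.8×5×5/((5+5.4)(5+5.4)) = 21.45 kPa
Final effective stress: σ'_f = σ'_0 + Δσ = 81.2 + 21.45 = 102.65 kPa.
Normally consolidated clay, so the full stress increment lies on the virgin compression line:
S_c = C_c·H/(1+e₀)·log₁₀(σ'_f/σ'_0) = 0.29×2.8/(1+0.9)×log₁₀(102.65/81.2)
    = 0.42737 × 0.1018 = 0.04351 m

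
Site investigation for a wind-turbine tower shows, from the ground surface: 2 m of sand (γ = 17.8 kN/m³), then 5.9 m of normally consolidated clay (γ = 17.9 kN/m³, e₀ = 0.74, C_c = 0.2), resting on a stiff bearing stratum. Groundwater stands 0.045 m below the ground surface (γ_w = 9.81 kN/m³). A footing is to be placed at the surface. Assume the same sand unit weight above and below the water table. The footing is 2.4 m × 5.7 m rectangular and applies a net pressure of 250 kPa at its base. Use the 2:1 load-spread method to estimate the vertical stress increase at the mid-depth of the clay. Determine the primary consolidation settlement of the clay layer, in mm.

Mid-depth of clay below the ground surface: z = 2 + 5.9/2 = 4.95 m.
Total vertical stress at mid-clay: σ_v = 17.8×2 + 17.9×2.95 = 88.405 kPa.
Pore pressure: u = 9.81×(4.95 − 0.045) = 48.118 kPa.
Initial effective stress: σ'_0 = σ_v − u = 88.405 − 48.118 = 40.287 kPa.
Stress increase at mid-clay by the 2:1 spreading method:
Δσ = qBL/((B+z)(L+z)) = 250×2.4×5.7/((2.4+4.95)(5.7+4.95)) = 43.691 kPa
Final effective stress: σ'_f = σ'_0 + Δσ = 40.287 + 43.691 = 83.978 kPa.
Normally consolidated clay, so the full stress increment lies on the virgin compression line:
S_c = C_c·H/(1+e₀)·log₁₀(σ'_f/σ'_0) = 0.2×5.9/(1+0.74)×log₁₀(83.978/40.287)
    = 0.67816 × 0.319 = 0.2163 m

S_c ≈ 216 mm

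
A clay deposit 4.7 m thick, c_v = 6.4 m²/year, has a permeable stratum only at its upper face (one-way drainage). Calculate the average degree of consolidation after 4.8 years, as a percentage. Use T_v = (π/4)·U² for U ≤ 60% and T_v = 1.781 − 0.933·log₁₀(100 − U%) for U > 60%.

Drainage path length: H_d = H = 4.7 m (single drainage).
T_v = c_v·t/H_d² = 6.4×4.8/4.7² = 1.3907.
T_v = 1.3907 corresponds to the U > 60% branch:
U = 1 − 10^((1.781 − T_v)/0.933)/100 = 0.9738

U ≈ 97.4 %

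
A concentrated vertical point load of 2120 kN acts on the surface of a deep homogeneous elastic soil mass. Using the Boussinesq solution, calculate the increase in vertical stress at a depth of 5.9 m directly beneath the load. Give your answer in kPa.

Δσ_z ≈ 29.1 kPa

Boussinesq vertical stress below a point load on an elastic half-space:
Δσ_z = 3P/(2πz²) · [1 + (r/z)²]^(−5/2)
r/z = 0/5.9 = 0; [1+(r/z)²]^(−5/2) = 1.
Δσ_z = 3×2120/(2π×5.9²) × 1 = 29.079 × 1 = 29.08 kPa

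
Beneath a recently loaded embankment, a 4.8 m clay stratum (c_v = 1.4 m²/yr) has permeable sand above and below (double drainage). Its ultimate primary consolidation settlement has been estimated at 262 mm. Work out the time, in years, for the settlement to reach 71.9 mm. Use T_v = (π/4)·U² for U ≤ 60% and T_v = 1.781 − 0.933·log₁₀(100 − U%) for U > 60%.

Drainage path length: H_d = H/2 = 2.4 m (double drainage).
U = S(t)/S_ult = 71.9/262 = 0.2744.
U ≤ 60%: T_v = (π/4)·U² = (π/4)×0.27443² = 0.059149.
t = T_v·H_d²/c_v = 0.059149×2.4²/1.4 = 0.2434 years.

t ≈ 0.243 years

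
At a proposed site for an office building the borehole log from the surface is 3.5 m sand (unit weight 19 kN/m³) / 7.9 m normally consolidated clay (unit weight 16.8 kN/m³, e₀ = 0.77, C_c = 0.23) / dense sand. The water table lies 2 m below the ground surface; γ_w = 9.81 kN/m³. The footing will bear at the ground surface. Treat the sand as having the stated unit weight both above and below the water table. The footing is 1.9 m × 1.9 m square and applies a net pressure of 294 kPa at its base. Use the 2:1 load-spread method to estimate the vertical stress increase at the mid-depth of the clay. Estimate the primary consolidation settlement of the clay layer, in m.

Mid-depth of clay below the ground surface: z = 3.5 + 7.9/2 = 7.45 m.
Total vertical stress at mid-clay: σ_v = 19×3.5 + 16.8×3.95 = 132.86 kPa.
Pore pressure: u = 9.81×(7.45 − 2) = 53.465 kPa.
Initial effective stress: σ'_0 = σ_v − u = 132.86 − 53.465 = 79.395 kPa.
Stress increase at mid-clay by the 2:1 spreading method:
Δσ = qBL/((B+z)(L+z)) = 294×1.9×1.9/((1.9+7.45)(1.9+7.45)) = 12.14 kPa
Final effective stress: σ'_f = σ'_0 + Δσ = 79.395 + 12.14 = 91.535 kPa.
Normally consolidated clay, so the full stress increment lies on the virgin compression line:
S_c = C_c·H/(1+e₀)·log₁₀(σ'_f/σ'_0) = 0.23×7.9/(1+0.77)×log₁₀(91.535/79.395)
    = 1.0266 × 0.061794 = 0.06344 m

S_c ≈ 0.0634 m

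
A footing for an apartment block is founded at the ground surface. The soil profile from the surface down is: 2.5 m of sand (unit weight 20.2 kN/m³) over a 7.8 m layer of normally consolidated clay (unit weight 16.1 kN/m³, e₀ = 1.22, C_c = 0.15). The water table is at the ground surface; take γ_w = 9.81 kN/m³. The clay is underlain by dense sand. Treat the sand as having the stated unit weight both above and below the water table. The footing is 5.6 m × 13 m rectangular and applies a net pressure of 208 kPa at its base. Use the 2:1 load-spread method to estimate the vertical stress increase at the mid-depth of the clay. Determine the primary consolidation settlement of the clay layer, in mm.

Mid-depth of clay below the ground surface: z = 2.5 + 7.8/2 = 6.4 m.
Total vertical stress at mid-clay: σ_v = 20.2×2.5 + 16.1×3.9 = 113.29 kPa.
Pore pressure: u = 9.81×(6.4 − 0) = 62.784 kPa.
Initial effective stress: σ'_0 = σ_v − u = 113.29 − 62.784 = 50.506 kPa.
Stress increase at mid-clay by the 2:1 spreading method:
Δσ = qBL/((B+z)(L+z)) = 208×5.6×13/((5.6+6.4)(13+6.4)) = 65.045 kPa
Final effective stress: σ'_f = σ'_0 + Δσ = 50.506 + 65.045 = 115.55 kPa.
Normally consolidated clay, so the full stress increment lies on the virgin compression line:
S_c = C_c·H/(1+e₀)·log₁₀(σ'_f/σ'_0) = 0.15×7.8/(1+1.22)×log₁₀(115.55/50.506)
    = 0.52703 × 0.35943 = 0.1894 m

S_c ≈ 189 mm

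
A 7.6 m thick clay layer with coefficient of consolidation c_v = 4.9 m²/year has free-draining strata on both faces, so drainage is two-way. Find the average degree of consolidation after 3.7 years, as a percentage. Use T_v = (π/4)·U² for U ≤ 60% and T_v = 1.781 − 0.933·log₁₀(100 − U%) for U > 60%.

Drainage path length: H_d = H/2 = 3.8 m (double drainage).
T_v = c_v·t/H_d² = 4.9×3.7/3.8² = 1.2555.
T_v = 1.2555 corresponds to the U > 60% branch:
U = 1 − 10^((1.781 − T_v)/0.933)/100 = 0.9634

U ≈ 96.3 %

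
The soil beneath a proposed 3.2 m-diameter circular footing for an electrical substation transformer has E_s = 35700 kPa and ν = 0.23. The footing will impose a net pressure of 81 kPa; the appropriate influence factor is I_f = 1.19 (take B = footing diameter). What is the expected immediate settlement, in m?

S_e ≈ 0.00818 m

Immediate (elastic) settlement: S_e = q·B·(1−ν²)/E_s · I_f.
S_e = 81 × 3.2 × (1 − 0.23²) / 35700 × 1.19
    = 81 × 3.2 × 0.9471 / 35700 × 1.19
    = 0.008183 m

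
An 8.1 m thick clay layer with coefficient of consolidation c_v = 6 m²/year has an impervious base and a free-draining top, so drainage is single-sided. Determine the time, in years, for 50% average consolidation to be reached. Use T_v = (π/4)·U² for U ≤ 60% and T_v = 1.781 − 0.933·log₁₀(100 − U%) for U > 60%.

Drainage path length: H_d = H = 8.1 m (single drainage).
U ≤ 60%: T_v = (π/4)·U² = (π/4)×0.5² = 0.19635.
t = T_v·H_d²/c_v = 0.19635×8.1²/6 = 2.147 years.

t ≈ 2.15 years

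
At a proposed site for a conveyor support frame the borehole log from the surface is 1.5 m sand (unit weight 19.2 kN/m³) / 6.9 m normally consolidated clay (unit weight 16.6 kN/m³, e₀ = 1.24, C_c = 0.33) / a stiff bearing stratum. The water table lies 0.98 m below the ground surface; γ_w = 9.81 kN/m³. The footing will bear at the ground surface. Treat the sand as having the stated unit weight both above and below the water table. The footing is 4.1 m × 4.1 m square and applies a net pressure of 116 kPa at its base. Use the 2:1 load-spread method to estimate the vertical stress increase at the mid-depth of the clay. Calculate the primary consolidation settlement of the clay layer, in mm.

Mid-depth of clay below the ground surface: z = 1.5 + 6.9/2 = 4.95 m.
Total vertical stress at mid-clay: σ_v = 19.2×1.5 + 16.6×3.45 = 86.07 kPa.
Pore pressure: u = 9.81×(4.95 − 0.98) = 38.946 kPa.
Initial effective stress: σ'_0 = σ_v − u = 86.07 − 38.946 = 47.124 kPa.
Stress increase at mid-clay by the 2:1 spreading method:
Δσ = qBL/((B+z)(L+z)) = 116×4.1×4.1/((4.1+4.95)(4.1+4.95)) = 23.808 kPa
Final effective stress: σ'_f = σ'_0 + Δσ = 47.124 + 23.808 = 70.932 kPa.
Normally consolidated clay, so the full stress increment lies on the virgin compression line:
S_c = C_c·H/(1+e₀)·log₁₀(σ'_f/σ'_0) = 0.33×6.9/(1+1.24)×log₁₀(70.932/47.124)
    = 1.0165 × 0.1776 = 0.1805 m

S_c ≈ 181 mm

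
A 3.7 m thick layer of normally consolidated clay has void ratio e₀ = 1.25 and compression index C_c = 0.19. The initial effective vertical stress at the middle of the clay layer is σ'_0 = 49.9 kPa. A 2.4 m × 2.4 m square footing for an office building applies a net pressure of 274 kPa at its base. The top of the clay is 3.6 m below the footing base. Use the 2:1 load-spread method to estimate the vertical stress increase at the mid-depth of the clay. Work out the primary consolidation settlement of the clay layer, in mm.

Mid-depth of clay below the footing base: z = 3.6 + 3.7/2 = 5.45 m.
Stress increase at mid-clay by the 2:1 spreading method:
Δσ = qBL/((B+z)(L+z)) = 274×2.4×2.4/((2.4+5.45)(2.4+5.45)) = 25.611 kPa
Final effective stress: σ'_f = σ'_0 + Δσ = 49.9 + 25.611 = 75.511 kPa.
Normally consolidated clay, so the full stress increment lies on the virgin compression line:
S_c = C_c·H/(1+e₀)·log₁₀(σ'_f/σ'_0) = 0.19×3.7/(1+1.25)×log₁₀(75.511/49.9)
    = 0.31244 × 0.17991 = 0.05621 m

S_c ≈ 56.2 mm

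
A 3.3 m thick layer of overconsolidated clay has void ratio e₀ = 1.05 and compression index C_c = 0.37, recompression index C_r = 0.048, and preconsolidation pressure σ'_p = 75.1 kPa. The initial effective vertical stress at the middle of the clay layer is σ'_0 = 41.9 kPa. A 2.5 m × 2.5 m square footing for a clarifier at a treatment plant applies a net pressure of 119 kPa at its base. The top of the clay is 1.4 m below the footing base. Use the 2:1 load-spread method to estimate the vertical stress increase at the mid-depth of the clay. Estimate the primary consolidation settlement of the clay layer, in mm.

S_c ≈ 15.3 mm

Mid-depth of clay below the footing base: z = 1.4 + 3.3/2 = 3.05 m.
Stress increase at mid-clay by the 2:1 spreading method:
Δσ = qBL/((B+z)(L+z)) = 119×2.5×2.5/((2.5+3.05)(2.5+3.05)) = 24.146 kPa
Final effective stress: σ'_f = 41.9 + 24.146 = 66.046 kPa.
σ'_f = 66.046 ≤ σ'_p = 75.1 kPa, so the clay remains overconsolidated and only the recompression index applies:
S_c = C_r·H/(1+e₀)·log₁₀(σ'_f/σ'_0) = 0.048×3.3/2.05×log₁₀(66.046/41.9)
    = 0.07727 × 0.19763 = 0.01527 m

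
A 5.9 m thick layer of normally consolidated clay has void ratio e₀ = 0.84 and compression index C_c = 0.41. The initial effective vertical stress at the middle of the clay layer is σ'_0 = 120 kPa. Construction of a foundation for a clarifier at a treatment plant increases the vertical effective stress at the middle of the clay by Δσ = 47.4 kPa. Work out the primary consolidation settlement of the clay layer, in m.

S_c ≈ 0.19 m

Final effective stress: σ'_f = σ'_0 + Δσ = 120 + 47.4 = 167.4 kPa.
Normally consolidated clay, so the full stress increment lies on the virgin compression line:
S_c = C_c·H/(1+e₀)·log₁₀(σ'_f/σ'_0) = 0.41×5.9/(1+0.84)×log₁₀(167.4/120)
    = 1.3147 × 0.14457 = 0.1901 m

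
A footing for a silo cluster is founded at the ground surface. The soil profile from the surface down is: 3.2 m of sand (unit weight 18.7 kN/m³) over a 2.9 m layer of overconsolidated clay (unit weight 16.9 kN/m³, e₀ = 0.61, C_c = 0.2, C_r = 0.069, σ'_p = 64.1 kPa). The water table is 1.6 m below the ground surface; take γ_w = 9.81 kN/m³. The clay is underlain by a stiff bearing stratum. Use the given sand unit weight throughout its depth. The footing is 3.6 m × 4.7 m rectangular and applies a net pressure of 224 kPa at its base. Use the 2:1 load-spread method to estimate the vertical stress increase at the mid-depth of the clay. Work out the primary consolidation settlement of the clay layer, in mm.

Mid-depth of clay below the ground surface: z = 3.2 + 2.9/2 = 4.65 m.
Total vertical stress at mid-clay: σ_v = 18.7×3.2 + 16.9×1.45 = 84.345 kPa.
Pore pressure: u = 9.81×(4.65 − 1.6) = 29.921 kPa.
Initial effective stress: σ'_0 = σ_v − u = 84.345 − 29.921 = 54.424 kPa.
Stress increase at mid-clay by the 2:1 spreading method:
Δσ = qBL/((B+z)(L+z)) = 224×3.6×4.7/((3.6+4.65)(4.7+4.65)) = 49.134 kPa
Final effective stress: σ'_f = 54.424 + 49.134 = 103.56 kPa.
σ'_f = 103.56 > σ'_p = 64.1 kPa, so the stress path crosses the preconsolidation pressure — recompression up to σ'_p, then virgin compression beyond:
S_c = H/(1+e₀)·[C_r·log₁₀(σ'_p/σ'_0) + C_c·log₁₀(σ'_f/σ'_p)]
    = 2.9/1.61 × [0.069×log₁₀(64.1/54.424) + 0.2×log₁₀(103.56/64.1)]
    = 1.8012 × [0.0049037 + 0.041667] = 0.08388 m

S_c ≈ 83.9 mm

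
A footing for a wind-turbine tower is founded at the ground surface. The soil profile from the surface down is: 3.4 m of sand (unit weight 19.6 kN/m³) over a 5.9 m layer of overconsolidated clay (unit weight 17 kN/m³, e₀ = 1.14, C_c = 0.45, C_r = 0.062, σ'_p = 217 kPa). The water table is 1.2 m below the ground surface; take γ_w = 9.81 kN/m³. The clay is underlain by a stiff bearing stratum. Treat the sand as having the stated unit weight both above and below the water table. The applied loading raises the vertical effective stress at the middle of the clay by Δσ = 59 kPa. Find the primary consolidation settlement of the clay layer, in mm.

Mid-depth of clay below the ground surface: z = 3.4 + 5.9/2 = 6.35 m.
Total vertical stress at mid-clay: σ_v = 19.6×3.4 + 17×2.95 = 116.79 kPa.
Pore pressure: u = 9.81×(6.35 − 1.2) = 50.522 kPa.
Initial effective stress: σ'_0 = σ_v − u = 116.79 − 50.522 = 66.268 kPa.
Final effective stress: σ'_f = 66.268 + 59 = 125.27 kPa.
σ'_f = 125.27 ≤ σ'_p = 217 kPa, so the clay remains overconsolidated and only the recompression index applies:
S_c = C_r·H/(1+e₀)·log₁₀(σ'_f/σ'_0) = 0.062×5.9/2.14×log₁₀(125.27/66.268)
    = 0.17093 × 0.27654 = 0.04727 m

S_c ≈ 47.3 mm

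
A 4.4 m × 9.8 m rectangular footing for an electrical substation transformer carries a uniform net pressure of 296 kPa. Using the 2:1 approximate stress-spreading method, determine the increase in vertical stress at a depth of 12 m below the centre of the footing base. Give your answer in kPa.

By the 2:1 method the load spreads at 1 horizontal : 2 vertical, so at depth z the loaded area has grown by z in each plan dimension:
Δσ = qBL/((B+z)(L+z)) = 296×4.4×9.8/((4.4+12)(9.8+12)) = 35.7 kPa

Δσ_z ≈ 35.7 kPa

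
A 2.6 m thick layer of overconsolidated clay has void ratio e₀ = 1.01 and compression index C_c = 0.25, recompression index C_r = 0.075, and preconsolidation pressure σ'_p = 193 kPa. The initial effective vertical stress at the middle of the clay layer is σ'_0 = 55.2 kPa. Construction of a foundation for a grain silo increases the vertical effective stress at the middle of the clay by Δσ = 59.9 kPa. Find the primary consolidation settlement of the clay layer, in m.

Final effective stress: σ'_f = 55.2 + 59.9 = 115.1 kPa.
σ'_f = 115.1 ≤ σ'_p = 193 kPa, so the clay remains overconsolidated and only the recompression index applies:
S_c = C_r·H/(1+e₀)·log₁₀(σ'_f/σ'_0) = 0.075×2.6/2.01×log₁₀(115.1/55.2)
    = 0.097013 × 0.31914 = 0.03096 m

S_c ≈ 0.031 m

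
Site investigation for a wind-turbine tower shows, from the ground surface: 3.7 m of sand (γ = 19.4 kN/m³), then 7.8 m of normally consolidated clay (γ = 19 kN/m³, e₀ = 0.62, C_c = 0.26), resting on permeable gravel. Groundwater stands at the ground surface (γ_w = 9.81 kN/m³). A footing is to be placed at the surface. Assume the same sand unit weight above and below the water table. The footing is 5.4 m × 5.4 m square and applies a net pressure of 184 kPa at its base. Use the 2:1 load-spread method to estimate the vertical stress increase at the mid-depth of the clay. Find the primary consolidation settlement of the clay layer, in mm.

S_c ≈ 200 mm

Mid-depth of clay below the ground surface: z = 3.7 + 7.8/2 = 7.6 m.
Total vertical stress at mid-clay: σ_v = 19.4×3.7 + 19×3.9 = 145.88 kPa.
Pore pressure: u = 9.81×(7.6 − 0) = 74.556 kPa.
Initial effective stress: σ'_0 = σ_v − u = 145.88 − 74.556 = 71.324 kPa.
Stress increase at mid-clay by the 2:1 spreading method:
Δσ = qBL/((B+z)(L+z)) = 184×5.4×5.4/((5.4+7.6)(5.4+7.6)) = 31.748 kPa
Final effective stress: σ'_f = σ'_0 + Δσ = 71.324 + 31.748 = 103.07 kPa.
Normally consolidated clay, so the full stress increment lies on the virgin compression line:
S_c = C_c·H/(1+e₀)·log₁₀(σ'_f/σ'_0) = 0.26×7.8/(1+0.62)×log₁₀(103.07/71.324)
    = 1.2519 × 0.1599 = 0.2002 m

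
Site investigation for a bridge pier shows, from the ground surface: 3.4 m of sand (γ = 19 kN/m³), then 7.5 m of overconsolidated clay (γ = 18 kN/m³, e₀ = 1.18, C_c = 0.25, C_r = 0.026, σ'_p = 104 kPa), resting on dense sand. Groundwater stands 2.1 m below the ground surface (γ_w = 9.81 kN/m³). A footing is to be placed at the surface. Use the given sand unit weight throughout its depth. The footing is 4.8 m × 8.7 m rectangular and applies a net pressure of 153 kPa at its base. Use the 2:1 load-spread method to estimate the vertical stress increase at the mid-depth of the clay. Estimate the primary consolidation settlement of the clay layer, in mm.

Mid-depth of clay below the ground surface: z = 3.4 + 7.5/2 = 7.15 m.
Total vertical stress at mid-clay: σ_v = 19×3.4 + 18×3.75 = 132.1 kPa.
Pore pressure: u = 9.81×(7.15 − 2.1) = 49.541 kPa.
Initial effective stress: σ'_0 = σ_v − u = 132.1 − 49.541 = 82.559 kPa.
Stress increase at mid-clay by the 2:1 spreading method:
Δσ = qBL/((B+z)(L+z)) = 153×4.8×8.7/((4.8+7.15)(8.7+7.15)) = 33.733 kPa
Final effective stress: σ'_f = 82.559 + 33.733 = 116.29 kPa.
σ'_f = 116.29 > σ'_p = 104 kPa, so the stress path crosses the preconsolidation pressure — recompression up to σ'_p, then virgin compression beyond:
S_c = H/(1+e₀)·[C_r·log₁₀(σ'_p/σ'_0) + C_c·log₁₀(σ'_f/σ'_p)]
    = 7.5/2.18 × [0.026×log₁₀(104/82.559) + 0.25×log₁₀(116.29/104)]
    = 3.4404 × [0.002607 + 0.012127] = 0.05069 m

S_c ≈ 50.7 mm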